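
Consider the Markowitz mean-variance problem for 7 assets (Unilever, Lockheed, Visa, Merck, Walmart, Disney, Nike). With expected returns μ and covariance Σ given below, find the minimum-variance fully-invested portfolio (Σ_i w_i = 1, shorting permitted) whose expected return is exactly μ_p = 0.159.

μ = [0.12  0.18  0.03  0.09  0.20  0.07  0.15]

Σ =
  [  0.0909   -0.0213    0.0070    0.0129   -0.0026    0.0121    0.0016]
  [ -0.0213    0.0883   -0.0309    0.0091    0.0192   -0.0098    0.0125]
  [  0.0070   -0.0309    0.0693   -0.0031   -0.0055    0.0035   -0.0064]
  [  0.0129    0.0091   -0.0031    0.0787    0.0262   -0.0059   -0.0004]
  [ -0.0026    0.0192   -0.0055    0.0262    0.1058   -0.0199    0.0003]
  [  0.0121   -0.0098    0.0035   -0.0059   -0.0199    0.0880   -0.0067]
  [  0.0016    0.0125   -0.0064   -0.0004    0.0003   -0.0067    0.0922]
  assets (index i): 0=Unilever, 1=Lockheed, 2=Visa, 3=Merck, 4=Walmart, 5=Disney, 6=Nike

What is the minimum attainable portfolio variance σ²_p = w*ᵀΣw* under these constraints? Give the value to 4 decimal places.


p=Σ⁻¹μ = [1.6152  2.5331  1.6146  0.1712  1.7542  1.3104  1.4578]
q=Σ⁻¹𝟙 = [10.7927  19.5949  23.3380  8.0398  8.0435  14.3039  10.6703]
a=μᵀp=1.374866  b=𝟙ᵀp=10.456443  c=𝟙ᵀq=94.783072  D=ac−b²=20.976777
λ₁=(c·0.159−b)/D = (94.783072·0.159−10.456443)/20.976777 = 0.219961
λ₂=(a−b·0.159)/D = (1.374866−10.456443·0.159)/20.976777 = -0.013716
w* = 0.219961·p + -0.013716·q:
  w_0 = 0.219961·1.6152 + -0.013716·10.7927 = 0.2072  (Unilever)
  w_1 = 0.219961·2.5331 + -0.013716·19.5949 = 0.2884  (Lockheed)
  w_2 = 0.219961·1.6146 + -0.013716·23.3380 = 0.0350  (Visa)
  w_3 = 0.219961·0.1712 + -0.013716·8.0398 = -0.0726  (Merck)
  w_4 = 0.219961·1.7542 + -0.013716·8.0435 = 0.2755  (Walmart)
  w_5 = 0.219961·1.3104 + -0.013716·14.3039 = 0.0921  (Disney)
  w_6 = 0.219961·1.4578 + -0.013716·10.6703 = 0.1743  (Nike)
Σw_i=1.0000  μᵀw=0.1590
σ²=wᵀΣw=λ₁·μ_p+λ₂ = 0.219961·0.159 + -0.013716 = 0.021258 ≈ 0.0213

0.0213


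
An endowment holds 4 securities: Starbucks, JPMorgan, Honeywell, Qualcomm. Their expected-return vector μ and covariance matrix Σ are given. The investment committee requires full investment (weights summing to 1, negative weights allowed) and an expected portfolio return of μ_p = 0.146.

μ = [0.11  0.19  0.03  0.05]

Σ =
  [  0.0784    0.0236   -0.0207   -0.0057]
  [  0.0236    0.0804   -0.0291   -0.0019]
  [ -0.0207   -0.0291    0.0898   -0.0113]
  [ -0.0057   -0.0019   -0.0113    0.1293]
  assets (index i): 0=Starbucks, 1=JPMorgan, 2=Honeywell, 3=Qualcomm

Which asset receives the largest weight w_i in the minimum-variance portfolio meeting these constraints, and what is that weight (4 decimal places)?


u=Σ⁻¹μ = [1.0571  2.6098  1.4993  0.6027]
v=Σ⁻¹𝟙 = [14.1959  16.0947  20.9357  10.4259]
a=μᵀu=0.687257  b=𝟙ᵀu=5.768911  c=𝟙ᵀv=61.652224  D=ac−b²=9.090605
λ₁=(c·0.146−b)/D = (61.652224·0.146−5.768911)/9.090605 = 0.355566
λ₂=(a−b·0.146)/D = (0.687257−5.768911·0.146)/9.090605 = -0.017051
w* = 0.355566·u + -0.017051·v:
  w_0 = 0.355566·1.0571 + -0.017051·14.1959 = 0.1338  (Starbucks)
  w_1 = 0.355566·2.6098 + -0.017051·16.0947 = 0.6535  (JPMorgan)
  w_2 = 0.355566·1.4993 + -0.017051·20.9357 = 0.1761  (Honeywell)
  w_3 = 0.355566·0.6027 + -0.017051·10.4259 = 0.0365  (Qualcomm)
Σw_i=1.0000  μᵀw=0.1460
σ²=wᵀΣw=λ₁·μ_p+λ₂ = 0.355566·0.146 + -0.017051 = 0.034862 ≈ 0.0349

JPMorgan (0.6535)


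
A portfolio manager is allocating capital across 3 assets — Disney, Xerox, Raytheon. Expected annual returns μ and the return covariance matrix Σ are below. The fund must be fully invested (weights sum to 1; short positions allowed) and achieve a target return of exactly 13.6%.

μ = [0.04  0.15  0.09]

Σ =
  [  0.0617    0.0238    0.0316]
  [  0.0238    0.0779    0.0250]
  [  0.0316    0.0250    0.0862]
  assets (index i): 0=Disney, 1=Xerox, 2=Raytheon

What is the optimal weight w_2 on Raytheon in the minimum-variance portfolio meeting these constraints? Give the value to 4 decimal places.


0.2930

u=Σ⁻¹μ = [-0.3963  1.8358  0.6569]
v=Σ⁻¹𝟙 = [10.3291  7.9096  5.5204]
a=μᵀu=0.318642  b=𝟙ᵀu=2.096440  c=𝟙ᵀv=23.759122  D=ac−b²=3.175586
λ₁=(c·0.136−b)/D = (23.759122·0.136−2.096440)/3.175586 = 0.357352
λ₂=(a−b·0.136)/D = (0.318642−2.096440·0.136)/3.175586 = 0.010557
w* = 0.357352·u + 0.010557·v:
  w_0 = 0.357352·-0.3963 + 0.010557·10.3291 = -0.0326  (Disney)
  w_1 = 0.357352·1.8358 + 0.010557·7.9096 = 0.7395  (Xerox)
  w_2 = 0.357352·0.6569 + 0.010557·5.5204 = 0.2930  (Raytheon)
Σw_i=1.0000  μᵀw=0.1360
σ²=wᵀΣw=λ₁·μ_p+λ₂ = 0.357352·0.136 + 0.010557 = 0.059157 ≈ 0.0592


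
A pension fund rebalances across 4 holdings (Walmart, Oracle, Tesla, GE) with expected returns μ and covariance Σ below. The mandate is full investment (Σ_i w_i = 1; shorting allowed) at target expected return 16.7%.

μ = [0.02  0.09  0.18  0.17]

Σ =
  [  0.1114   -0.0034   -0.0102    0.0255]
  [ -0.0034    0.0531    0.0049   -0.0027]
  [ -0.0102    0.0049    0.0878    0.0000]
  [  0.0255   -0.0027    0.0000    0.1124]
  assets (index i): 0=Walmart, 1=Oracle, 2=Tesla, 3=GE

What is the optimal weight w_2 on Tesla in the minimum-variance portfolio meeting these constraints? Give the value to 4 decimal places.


0.4551

p=Σ⁻¹μ = [0.0563  1.5952  1.9676  1.5380]
q=Σ⁻¹𝟙 = [8.9136  18.7254  11.3800  7.3244]
a=μᵀp=0.760324  b=𝟙ᵀp=5.157107  c=𝟙ᵀq=46.343380  D=ac−b²=8.640211
λ₁=(c·0.167−b)/D = (46.343380·0.167−5.157107)/8.640211 = 0.298863
λ₂=(a−b·0.167)/D = (0.760324−5.157107·0.167)/8.640211 = -0.011679
w* = 0.298863·p + -0.011679·q:
  w_0 = 0.298863·0.0563 + -0.011679·8.9136 = -0.0873  (Walmart)
  w_1 = 0.298863·1.5952 + -0.011679·18.7254 = 0.2580  (Oracle)
  w_2 = 0.298863·1.9676 + -0.011679·11.3800 = 0.4551  (Tesla)
  w_3 = 0.298863·1.5380 + -0.011679·7.3244 = 0.3741  (GE)
Σw_i=1.0000  μᵀw=0.1670
σ²=wᵀΣw=λ₁·μ_p+λ₂ = 0.298863·0.167 + -0.011679 = 0.038231 ≈ 0.0382


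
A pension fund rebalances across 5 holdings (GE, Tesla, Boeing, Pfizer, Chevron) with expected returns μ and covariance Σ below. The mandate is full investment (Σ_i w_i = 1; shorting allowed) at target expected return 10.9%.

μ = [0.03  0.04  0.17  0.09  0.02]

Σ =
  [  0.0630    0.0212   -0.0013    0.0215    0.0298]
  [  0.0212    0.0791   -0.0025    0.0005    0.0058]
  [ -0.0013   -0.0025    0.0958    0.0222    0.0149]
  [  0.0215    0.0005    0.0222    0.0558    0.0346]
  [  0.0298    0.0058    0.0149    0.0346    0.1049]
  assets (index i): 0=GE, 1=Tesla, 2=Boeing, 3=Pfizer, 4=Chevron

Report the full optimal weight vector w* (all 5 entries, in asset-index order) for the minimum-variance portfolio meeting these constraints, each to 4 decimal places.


x=Σ⁻¹μ = [0.1447  0.5469  1.5831  1.2418  -0.5152]
y=Σ⁻¹𝟙 = [8.0017  10.5312  8.1290  10.1637  2.1705]
a=μᵀx=0.396808  b=𝟙ᵀx=3.001369  c=𝟙ᵀy=38.996041  D=ac−b²=6.465715
λ₁=(c·0.109−b)/D = (38.996041·0.109−3.001369)/6.465715 = 0.193204
λ₂=(a−b·0.109)/D = (0.396808−3.001369·0.109)/6.465715 = 0.010774
w* = 0.193204·x + 0.010774·y:
  w_0 = 0.193204·0.1447 + 0.010774·8.0017 = 0.1142  (GE)
  w_1 = 0.193204·0.5469 + 0.010774·10.5312 = 0.2191  (Tesla)
  w_2 = 0.193204·1.5831 + 0.010774·8.1290 = 0.3934  (Boeing)
  w_3 = 0.193204·1.2418 + 0.010774·10.1637 = 0.3494  (Pfizer)
  w_4 = 0.193204·-0.5152 + 0.010774·2.1705 = -0.0761  (Chevron)
Σw_i=1.0000  μᵀw=0.1090
σ²=wᵀΣw=λ₁·μ_p+λ₂ = 0.193204·0.109 + 0.010774 = 0.031833 ≈ 0.0318

0.1142  0.2191  0.3934  0.3494  -0.0761


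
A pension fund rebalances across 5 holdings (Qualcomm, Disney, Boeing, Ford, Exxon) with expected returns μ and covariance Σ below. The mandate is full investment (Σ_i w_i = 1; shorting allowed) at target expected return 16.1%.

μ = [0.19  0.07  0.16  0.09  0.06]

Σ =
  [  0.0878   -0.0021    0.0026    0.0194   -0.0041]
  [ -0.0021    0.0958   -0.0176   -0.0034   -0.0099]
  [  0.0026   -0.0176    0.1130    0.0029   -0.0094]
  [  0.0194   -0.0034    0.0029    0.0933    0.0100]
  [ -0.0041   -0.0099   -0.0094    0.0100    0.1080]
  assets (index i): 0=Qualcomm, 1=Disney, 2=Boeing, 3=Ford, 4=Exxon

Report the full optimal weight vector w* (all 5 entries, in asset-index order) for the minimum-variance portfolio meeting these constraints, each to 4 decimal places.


g=Σ⁻¹μ = [2.0881  1.1746  1.6098  0.4329  0.8425]
h=Σ⁻¹𝟙 = [10.2470  14.2202  11.5719  7.5390  11.2609]
a=μᵀg=0.826052  b=𝟙ᵀg=6.148020  c=𝟙ᵀh=54.839081  D=ac−b²=7.501799
λ₁=(c·0.161−b)/D = (54.839081·0.161−6.148020)/7.501799 = 0.357391
λ₂=(a−b·0.161)/D = (0.826052−6.148020·0.161)/7.501799 = -0.021832
w* = 0.357391·g + -0.021832·h:
  w_0 = 0.357391·2.0881 + -0.021832·10.2470 = 0.5226  (Qualcomm)
  w_1 = 0.357391·1.1746 + -0.021832·14.2202 = 0.1094  (Disney)
  w_2 = 0.357391·1.6098 + -0.021832·11.5719 = 0.3227  (Boeing)
  w_3 = 0.357391·0.4329 + -0.021832·7.5390 = -0.0099  (Ford)
  w_4 = 0.357391·0.8425 + -0.021832·11.2609 = 0.0553  (Exxon)
Σw_i=1.0000  μᵀw=0.1610
σ²=wᵀΣw=λ₁·μ_p+λ₂ = 0.357391·0.161 + -0.021832 = 0.035708 ≈ 0.0357

0.5226  0.1094  0.3227  -0.0099  0.0553


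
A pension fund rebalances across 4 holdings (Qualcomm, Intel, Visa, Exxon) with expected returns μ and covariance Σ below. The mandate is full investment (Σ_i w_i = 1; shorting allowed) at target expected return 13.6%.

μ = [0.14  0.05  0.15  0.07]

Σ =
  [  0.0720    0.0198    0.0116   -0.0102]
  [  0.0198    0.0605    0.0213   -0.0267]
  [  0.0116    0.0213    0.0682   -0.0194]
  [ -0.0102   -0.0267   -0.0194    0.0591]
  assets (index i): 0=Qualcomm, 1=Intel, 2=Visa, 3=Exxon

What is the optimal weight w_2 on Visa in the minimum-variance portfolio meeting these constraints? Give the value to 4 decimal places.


0.4797

u=Σ⁻¹μ = [1.7693  0.4932  2.4614  2.5206]
v=Σ⁻¹𝟙 = [9.9302  22.8395  15.5261  34.0492]
a=μᵀu=0.818025  b=𝟙ᵀu=7.244577  c=𝟙ᵀv=82.345114  D=ac−b²=14.876473
λ₁=(c·0.136−b)/D = (82.345114·0.136−7.244577)/14.876473 = 0.265813
λ₂=(a−b·0.136)/D = (0.818025−7.244577·0.136)/14.876473 = -0.011242
w* = 0.265813·u + -0.011242·v:
  w_0 = 0.265813·1.7693 + -0.011242·9.9302 = 0.3587  (Qualcomm)
  w_1 = 0.265813·0.4932 + -0.011242·22.8395 = -0.1257  (Intel)
  w_2 = 0.265813·2.4614 + -0.011242·15.5261 = 0.4797  (Visa)
  w_3 = 0.265813·2.5206 + -0.011242·34.0492 = 0.2872  (Exxon)
Σw_i=1.0000  μᵀw=0.1360
σ²=wᵀΣw=λ₁·μ_p+λ₂ = 0.265813·0.136 + -0.011242 = 0.024909 ≈ 0.0249


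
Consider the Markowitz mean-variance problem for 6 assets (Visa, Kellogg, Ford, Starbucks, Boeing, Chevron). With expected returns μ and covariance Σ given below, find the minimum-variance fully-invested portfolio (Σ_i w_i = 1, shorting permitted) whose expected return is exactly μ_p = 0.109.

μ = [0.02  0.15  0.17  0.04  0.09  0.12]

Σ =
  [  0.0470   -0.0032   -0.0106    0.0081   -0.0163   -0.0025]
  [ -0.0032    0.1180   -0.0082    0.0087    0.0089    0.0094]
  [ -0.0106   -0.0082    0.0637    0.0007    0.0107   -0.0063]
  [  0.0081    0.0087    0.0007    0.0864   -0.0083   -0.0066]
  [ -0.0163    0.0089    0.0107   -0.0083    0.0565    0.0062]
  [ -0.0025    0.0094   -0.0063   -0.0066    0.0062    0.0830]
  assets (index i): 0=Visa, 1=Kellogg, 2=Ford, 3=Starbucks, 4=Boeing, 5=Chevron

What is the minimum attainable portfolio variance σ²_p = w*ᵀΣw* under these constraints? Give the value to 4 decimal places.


0.0115

u=Σ⁻¹μ = [1.6223  1.2896  3.0549  0.3849  1.1686  1.5238]
v=Σ⁻¹𝟙 = [32.7908  7.1992  19.4556  10.7630  22.5092  12.8717]
a=μᵀu=1.048641  b=𝟙ᵀu=9.044108  c=𝟙ᵀv=105.589520  D=ac−b²=28.929639
λ₁=(c·0.109−b)/D = (105.589520·0.109−9.044108)/28.929639 = 0.085212
λ₂=(a−b·0.109)/D = (1.048641−9.044108·0.109)/28.929639 = 0.002172
w* = 0.085212·u + 0.002172·v:
  w_0 = 0.085212·1.6223 + 0.002172·32.7908 = 0.2095  (Visa)
  w_1 = 0.085212·1.2896 + 0.002172·7.1992 = 0.1255  (Kellogg)
  w_2 = 0.085212·3.0549 + 0.002172·19.4556 = 0.3026  (Ford)
  w_3 = 0.085212·0.3849 + 0.002172·10.7630 = 0.0562  (Starbucks)
  w_4 = 0.085212·1.1686 + 0.002172·22.5092 = 0.1485  (Boeing)
  w_5 = 0.085212·1.5238 + 0.002172·12.8717 = 0.1578  (Chevron)
Σw_i=1.0000  μᵀw=0.1090
σ²=wᵀΣw=λ₁·μ_p+λ₂ = 0.085212·0.109 + 0.002172 = 0.011460 ≈ 0.0115


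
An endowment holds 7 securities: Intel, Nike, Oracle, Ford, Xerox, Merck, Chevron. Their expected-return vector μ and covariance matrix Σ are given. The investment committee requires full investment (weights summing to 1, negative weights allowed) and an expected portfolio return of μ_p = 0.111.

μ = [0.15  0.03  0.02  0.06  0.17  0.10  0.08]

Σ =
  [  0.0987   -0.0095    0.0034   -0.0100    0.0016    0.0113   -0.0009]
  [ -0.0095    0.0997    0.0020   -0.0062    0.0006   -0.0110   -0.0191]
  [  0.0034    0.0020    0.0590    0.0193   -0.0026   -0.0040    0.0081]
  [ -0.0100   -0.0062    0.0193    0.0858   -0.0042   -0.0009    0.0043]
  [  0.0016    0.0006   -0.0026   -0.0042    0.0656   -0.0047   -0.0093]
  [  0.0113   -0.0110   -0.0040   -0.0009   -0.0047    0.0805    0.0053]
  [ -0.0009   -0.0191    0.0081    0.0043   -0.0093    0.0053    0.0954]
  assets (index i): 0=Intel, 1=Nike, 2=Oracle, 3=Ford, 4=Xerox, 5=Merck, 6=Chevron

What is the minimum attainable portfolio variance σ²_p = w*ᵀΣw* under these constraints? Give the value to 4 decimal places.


0.0122

u=Σ⁻¹μ = [1.5342  0.8627  -0.0760  1.0511  2.8689  1.2415  1.1956]
v=Σ⁻¹𝟙 = [10.6099  15.4938  11.9445  11.7367  18.9448  14.0113  13.2095]
a=μᵀu=1.025057  b=𝟙ᵀu=8.677901  c=𝟙ᵀv=95.950544  D=ac−b²=23.048846
λ₁=(c·0.111−b)/D = (95.950544·0.111−8.677901)/23.048846 = 0.085584
λ₂=(a−b·0.111)/D = (1.025057−8.677901·0.111)/23.048846 = 0.002682
w* = 0.085584·u + 0.002682·v:
  w_0 = 0.085584·1.5342 + 0.002682·10.6099 = 0.1598  (Intel)
  w_1 = 0.085584·0.8627 + 0.002682·15.4938 = 0.1154  (Nike)
  w_2 = 0.085584·-0.0760 + 0.002682·11.9445 = 0.0255  (Oracle)
  w_3 = 0.085584·1.0511 + 0.002682·11.7367 = 0.1214  (Ford)
  w_4 = 0.085584·2.8689 + 0.002682·18.9448 = 0.2963  (Xerox)
  w_5 = 0.085584·1.2415 + 0.002682·14.0113 = 0.1438  (Merck)
  w_6 = 0.085584·1.1956 + 0.002682·13.2095 = 0.1377  (Chevron)
Σw_i=1.0000  μᵀw=0.1110
σ²=wᵀΣw=λ₁·μ_p+λ₂ = 0.085584·0.111 + 0.002682 = 0.012182 ≈ 0.0122


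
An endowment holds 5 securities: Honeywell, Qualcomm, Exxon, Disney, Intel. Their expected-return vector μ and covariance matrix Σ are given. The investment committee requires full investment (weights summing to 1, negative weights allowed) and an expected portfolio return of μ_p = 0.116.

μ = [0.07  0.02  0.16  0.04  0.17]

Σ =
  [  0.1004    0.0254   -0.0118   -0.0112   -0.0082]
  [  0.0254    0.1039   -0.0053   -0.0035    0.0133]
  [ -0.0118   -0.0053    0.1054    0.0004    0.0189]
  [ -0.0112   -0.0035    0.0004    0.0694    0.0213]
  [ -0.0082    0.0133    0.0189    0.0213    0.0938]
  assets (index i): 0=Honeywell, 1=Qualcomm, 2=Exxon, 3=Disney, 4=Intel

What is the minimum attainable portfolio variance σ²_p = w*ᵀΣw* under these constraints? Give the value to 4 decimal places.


0.0252

p=Σ⁻¹μ = [1.0621  -0.1971  1.3374  0.2360  1.6101]
q=Σ⁻¹𝟙 = [11.4274  7.1865  10.1390  14.9612  5.2007]
a=μᵀp=0.567544  b=𝟙ᵀp=4.048461  c=𝟙ᵀq=48.914877  D=ac−b²=11.371333
λ₁=(c·0.116−b)/D = (48.914877·0.116−4.048461)/11.371333 = 0.142962
λ₂=(a−b·0.116)/D = (0.567544−4.048461·0.116)/11.371333 = 0.008611
w* = 0.142962·p + 0.008611·q:
  w_0 = 0.142962·1.0621 + 0.008611·11.4274 = 0.2502  (Honeywell)
  w_1 = 0.142962·-0.1971 + 0.008611·7.1865 = 0.0337  (Qualcomm)
  w_2 = 0.142962·1.3374 + 0.008611·10.1390 = 0.2785  (Exxon)
  w_3 = 0.142962·0.2360 + 0.008611·14.9612 = 0.1626  (Disney)
  w_4 = 0.142962·1.6101 + 0.008611·5.2007 = 0.2750  (Intel)
Σw_i=1.0000  μᵀw=0.1160
σ²=wᵀΣw=λ₁·μ_p+λ₂ = 0.142962·0.116 + 0.008611 = 0.025195 ≈ 0.0252


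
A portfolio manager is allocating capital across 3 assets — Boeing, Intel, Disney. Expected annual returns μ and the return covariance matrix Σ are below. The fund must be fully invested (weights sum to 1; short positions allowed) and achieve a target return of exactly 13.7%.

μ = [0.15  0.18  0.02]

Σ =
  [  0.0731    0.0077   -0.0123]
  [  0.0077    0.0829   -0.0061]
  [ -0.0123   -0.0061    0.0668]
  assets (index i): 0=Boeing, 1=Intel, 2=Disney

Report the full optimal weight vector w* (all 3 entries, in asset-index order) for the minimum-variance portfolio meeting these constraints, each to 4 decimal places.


0.3997  0.4065  0.1938

p=Σ⁻¹μ = [1.9792  2.0501  0.8510]
q=Σ⁻¹𝟙 = [15.6019  12.0072  18.9393]
a=μᵀp=0.682920  b=𝟙ᵀp=4.880363  c=𝟙ᵀq=46.548403  D=ac−b²=7.970906
λ₁=(c·0.137−b)/D = (46.548403·0.137−4.880363)/7.970906 = 0.187779
λ₂=(a−b·0.137)/D = (0.682920−4.880363·0.137)/7.970906 = 0.001795
w* = 0.187779·p + 0.001795·q:
  w_0 = 0.187779·1.9792 + 0.001795·15.6019 = 0.3997  (Boeing)
  w_1 = 0.187779·2.0501 + 0.001795·12.0072 = 0.4065  (Intel)
  w_2 = 0.187779·0.8510 + 0.001795·18.9393 = 0.1938  (Disney)
Σw_i=1.0000  μᵀw=0.1370
σ²=wᵀΣw=λ₁·μ_p+λ₂ = 0.187779·0.137 + 0.001795 = 0.027521 ≈ 0.0275


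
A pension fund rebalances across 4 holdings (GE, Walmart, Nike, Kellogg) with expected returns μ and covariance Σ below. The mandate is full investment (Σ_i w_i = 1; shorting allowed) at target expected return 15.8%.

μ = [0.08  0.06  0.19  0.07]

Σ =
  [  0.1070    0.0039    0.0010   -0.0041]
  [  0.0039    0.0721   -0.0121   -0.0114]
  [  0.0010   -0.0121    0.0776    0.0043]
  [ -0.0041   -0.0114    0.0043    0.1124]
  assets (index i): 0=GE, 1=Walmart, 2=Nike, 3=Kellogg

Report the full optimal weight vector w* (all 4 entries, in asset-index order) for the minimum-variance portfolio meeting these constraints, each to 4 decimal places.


0.0798  0.1436  0.7386  0.0380

x=Σ⁻¹μ = [0.7006  1.3406  2.6105  0.6844]
y=Σ⁻¹𝟙 = [8.9667  17.5392  14.9279  10.4317]
a=μᵀx=0.680399  b=𝟙ᵀx=5.336201  c=𝟙ᵀy=51.865481  D=ac−b²=6.814161
λ₁=(c·0.158−b)/D = (51.865481·0.158−5.336201)/6.814161 = 0.419501
λ₂=(a−b·0.158)/D = (0.680399−5.336201·0.158)/6.814161 = -0.023880
w* = 0.419501·x + -0.023880·y:
  w_0 = 0.419501·0.7006 + -0.023880·8.9667 = 0.0798  (GE)
  w_1 = 0.419501·1.3406 + -0.023880·17.5392 = 0.1436  (Walmart)
  w_2 = 0.419501·2.6105 + -0.023880·14.9279 = 0.7386  (Nike)
  w_3 = 0.419501·0.6844 + -0.023880·10.4317 = 0.0380  (Kellogg)
Σw_i=1.0000  μᵀw=0.1580
σ²=wᵀΣw=λ₁·μ_p+λ₂ = 0.419501·0.158 + -0.023880 = 0.042401 ≈ 0.0424


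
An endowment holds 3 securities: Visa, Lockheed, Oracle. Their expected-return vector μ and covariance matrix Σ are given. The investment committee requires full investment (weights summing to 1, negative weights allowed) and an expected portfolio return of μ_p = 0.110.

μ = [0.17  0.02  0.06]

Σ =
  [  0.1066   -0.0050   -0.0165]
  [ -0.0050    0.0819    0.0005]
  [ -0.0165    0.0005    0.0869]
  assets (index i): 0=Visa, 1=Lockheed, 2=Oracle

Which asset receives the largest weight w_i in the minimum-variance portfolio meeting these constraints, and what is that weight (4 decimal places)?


g=Σ⁻¹μ = [1.7695  0.3460  1.0244]
h=Σ⁻¹𝟙 = [12.1099  12.8655  13.7328]
a=μᵀg=0.369209  b=𝟙ᵀg=3.139967  c=𝟙ᵀh=38.708227  D=ac−b²=4.432021
λ₁=(c·0.110−b)/D = (38.708227·0.110−3.139967)/4.432021 = 0.252241
λ₂=(a−b·0.110)/D = (0.369209−3.139967·0.110)/4.432021 = 0.005373
w* = 0.252241·g + 0.005373·h:
  w_0 = 0.252241·1.7695 + 0.005373·12.1099 = 0.5114  (Visa)
  w_1 = 0.252241·0.3460 + 0.005373·12.8655 = 0.1564  (Lockheed)
  w_2 = 0.252241·1.0244 + 0.005373·13.7328 = 0.3322  (Oracle)
Σw_i=1.0000  μᵀw=0.1100
σ²=wᵀΣw=λ₁·μ_p+λ₂ = 0.252241·0.110 + 0.005373 = 0.033119 ≈ 0.0331

Visa (0.5114)


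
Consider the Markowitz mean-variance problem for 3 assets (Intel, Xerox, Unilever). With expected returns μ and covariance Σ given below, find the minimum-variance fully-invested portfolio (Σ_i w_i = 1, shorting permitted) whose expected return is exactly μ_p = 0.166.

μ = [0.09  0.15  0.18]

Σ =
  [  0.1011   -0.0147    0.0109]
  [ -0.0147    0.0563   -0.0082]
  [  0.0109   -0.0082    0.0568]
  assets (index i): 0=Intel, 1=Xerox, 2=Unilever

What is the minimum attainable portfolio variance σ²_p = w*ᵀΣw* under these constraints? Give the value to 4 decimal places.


p=Σ⁻¹μ = [1.0155  3.4349  3.4700]
q=Σ⁻¹𝟙 = [11.2705  23.4470  18.8278]
a=μᵀp=1.231227  b=𝟙ᵀp=7.920386  c=𝟙ᵀq=53.545222  D=ac−b²=3.193806
λ₁=(c·0.166−b)/D = (53.545222·0.166−7.920386)/3.193806 = 0.303125
λ₂=(a−b·0.166)/D = (1.231227−7.920386·0.166)/3.193806 = -0.026162
w* = 0.303125·p + -0.026162·q:
  w_0 = 0.303125·1.0155 + -0.026162·11.2705 = 0.0130  (Intel)
  w_1 = 0.303125·3.4349 + -0.026162·23.4470 = 0.4278  (Xerox)
  w_2 = 0.303125·3.4700 + -0.026162·18.8278 = 0.5593  (Unilever)
Σw_i=1.0000  μᵀw=0.1660
σ²=wᵀΣw=λ₁·μ_p+λ₂ = 0.303125·0.166 + -0.026162 = 0.024156 ≈ 0.0242

0.0242


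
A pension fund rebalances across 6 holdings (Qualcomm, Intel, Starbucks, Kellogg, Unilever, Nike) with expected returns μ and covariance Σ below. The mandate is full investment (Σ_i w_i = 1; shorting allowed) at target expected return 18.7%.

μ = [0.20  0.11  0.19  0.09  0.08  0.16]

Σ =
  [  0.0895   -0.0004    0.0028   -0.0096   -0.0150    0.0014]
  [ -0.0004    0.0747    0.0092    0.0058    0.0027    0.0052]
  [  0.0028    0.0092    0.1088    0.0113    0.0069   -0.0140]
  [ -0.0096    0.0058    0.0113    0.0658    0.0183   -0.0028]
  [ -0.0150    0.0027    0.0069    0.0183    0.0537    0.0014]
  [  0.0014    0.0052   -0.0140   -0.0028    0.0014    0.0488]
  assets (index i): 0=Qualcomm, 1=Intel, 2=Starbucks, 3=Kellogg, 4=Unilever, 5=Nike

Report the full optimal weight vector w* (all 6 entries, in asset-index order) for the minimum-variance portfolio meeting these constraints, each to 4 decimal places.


0.3096  -0.0153  0.3058  -0.0024  -0.0564  0.4587

u=Σ⁻¹μ = [2.4788  0.8622  1.8788  1.0894  1.4303  3.6762]
v=Σ⁻¹𝟙 = [14.6210  9.4167  8.5769  11.3030  16.7130  21.6986]
a=μᵀu=1.748234  b=𝟙ᵀu=11.415712  c=𝟙ᵀv=82.329036  D=ac−b²=13.611922
λ₁=(c·0.187−b)/D = (82.329036·0.187−11.415712)/13.611922 = 0.292377
λ₂=(a−b·0.187)/D = (1.748234−11.415712·0.187)/13.611922 = -0.028395
w* = 0.292377·u + -0.028395·v:
  w_0 = 0.292377·2.4788 + -0.028395·14.6210 = 0.3096  (Qualcomm)
  w_1 = 0.292377·0.8622 + -0.028395·9.4167 = -0.0153  (Intel)
  w_2 = 0.292377·1.8788 + -0.028395·8.5769 = 0.3058  (Starbucks)
  w_3 = 0.292377·1.0894 + -0.028395·11.3030 = -0.0024  (Kellogg)
  w_4 = 0.292377·1.4303 + -0.028395·16.7130 = -0.0564  (Unilever)
  w_5 = 0.292377·3.6762 + -0.028395·21.6986 = 0.4587  (Nike)
Σw_i=1.0000  μᵀw=0.1870
σ²=wᵀΣw=λ₁·μ_p+λ₂ = 0.292377·0.187 + -0.028395 = 0.026280 ≈ 0.0263


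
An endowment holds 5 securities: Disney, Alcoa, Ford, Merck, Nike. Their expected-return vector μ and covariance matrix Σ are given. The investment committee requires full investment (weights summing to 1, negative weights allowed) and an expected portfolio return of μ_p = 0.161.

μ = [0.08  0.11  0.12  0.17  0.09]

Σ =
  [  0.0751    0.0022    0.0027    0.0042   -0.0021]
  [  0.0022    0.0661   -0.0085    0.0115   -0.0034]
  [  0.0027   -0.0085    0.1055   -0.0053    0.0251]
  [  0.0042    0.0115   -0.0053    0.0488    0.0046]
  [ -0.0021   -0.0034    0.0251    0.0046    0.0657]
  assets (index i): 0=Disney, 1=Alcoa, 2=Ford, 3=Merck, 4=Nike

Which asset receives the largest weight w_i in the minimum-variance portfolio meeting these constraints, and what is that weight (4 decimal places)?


Merck (0.7750)

u=Σ⁻¹μ = [0.8298  1.2793  1.1914  3.1660  0.7858]
v=Σ⁻¹𝟙 = [12.0642  13.6186  8.2022  15.9984  12.0574]
a=μᵀu=0.959023  b=𝟙ᵀu=7.252351  c=𝟙ᵀv=61.940860  D=ac−b²=6.806135
λ₁=(c·0.161−b)/D = (61.940860·0.161−7.252351)/6.806135 = 0.399658
λ₂=(a−b·0.161)/D = (0.959023−7.252351·0.161)/6.806135 = -0.030650
w* = 0.399658·u + -0.030650·v:
  w_0 = 0.399658·0.8298 + -0.030650·12.0642 = -0.0381  (Disney)
  w_1 = 0.399658·1.2793 + -0.030650·13.6186 = 0.0939  (Alcoa)
  w_2 = 0.399658·1.1914 + -0.030650·8.2022 = 0.2248  (Ford)
  w_3 = 0.399658·3.1660 + -0.030650·15.9984 = 0.7750  (Merck)
  w_4 = 0.399658·0.7858 + -0.030650·12.0574 = -0.0555  (Nike)
Σw_i=1.0000  μᵀw=0.1610
σ²=wᵀΣw=λ₁·μ_p+λ₂ = 0.399658·0.161 + -0.030650 = 0.033695 ≈ 0.0337


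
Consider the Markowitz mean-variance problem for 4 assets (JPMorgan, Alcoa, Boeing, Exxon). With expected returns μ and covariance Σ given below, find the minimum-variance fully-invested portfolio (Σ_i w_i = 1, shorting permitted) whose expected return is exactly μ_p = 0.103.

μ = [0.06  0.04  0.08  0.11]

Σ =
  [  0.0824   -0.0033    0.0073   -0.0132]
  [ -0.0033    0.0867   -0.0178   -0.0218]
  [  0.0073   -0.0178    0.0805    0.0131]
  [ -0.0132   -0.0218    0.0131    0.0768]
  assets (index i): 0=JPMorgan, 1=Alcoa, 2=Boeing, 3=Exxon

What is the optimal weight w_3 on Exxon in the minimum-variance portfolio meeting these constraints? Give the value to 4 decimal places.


x=Σ⁻¹μ = [0.9803  1.1217  0.8646  1.7717]
y=Σ⁻¹𝟙 = [14.8671  19.3938  12.2726  18.9878]
a=μᵀx=0.367738  b=𝟙ᵀx=4.738239  c=𝟙ᵀy=65.521270  D=ac−b²=1.643729
λ₁=(c·0.103−b)/D = (65.521270·0.103−4.738239)/1.643729 = 1.223104
λ₂=(a−b·0.103)/D = (0.367738−4.738239·0.103)/1.643729 = -0.073188
w* = 1.223104·x + -0.073188·y:
  w_0 = 1.223104·0.9803 + -0.073188·14.8671 = 0.1109  (JPMorgan)
  w_1 = 1.223104·1.1217 + -0.073188·19.3938 = -0.0475  (Alcoa)
  w_2 = 1.223104·0.8646 + -0.073188·12.2726 = 0.1593  (Boeing)
  w_3 = 1.223104·1.7717 + -0.073188·18.9878 = 0.7773  (Exxon)
Σw_i=1.0000  μᵀw=0.1030
σ²=wᵀΣw=λ₁·μ_p+λ₂ = 1.223104·0.103 + -0.073188 = 0.052792 ≈ 0.0528

0.7773


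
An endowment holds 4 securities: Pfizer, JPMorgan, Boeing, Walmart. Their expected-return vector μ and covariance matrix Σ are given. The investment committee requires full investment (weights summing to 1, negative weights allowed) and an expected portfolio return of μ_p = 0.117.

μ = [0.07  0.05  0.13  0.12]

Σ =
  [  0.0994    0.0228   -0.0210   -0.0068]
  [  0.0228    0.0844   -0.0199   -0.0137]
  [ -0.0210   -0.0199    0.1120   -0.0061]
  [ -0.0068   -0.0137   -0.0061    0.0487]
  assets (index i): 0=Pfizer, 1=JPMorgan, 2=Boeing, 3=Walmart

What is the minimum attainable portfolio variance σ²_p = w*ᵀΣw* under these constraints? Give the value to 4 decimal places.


0.0232

x=Σ⁻¹μ = [1.0035  1.2475  1.7434  3.1735]
y=Σ⁻¹𝟙 = [11.4186  17.1584  15.6934  28.9209]
a=μᵀx=0.740078  b=𝟙ᵀx=7.167872  c=𝟙ᵀy=73.191317  D=ac−b²=2.788868
λ₁=(c·0.117−b)/D = (73.191317·0.117−7.167872)/2.788868 = 0.500387
λ₂=(a−b·0.117)/D = (0.740078−7.167872·0.117)/2.788868 = -0.035342
w* = 0.500387·x + -0.035342·y:
  w_0 = 0.500387·1.0035 + -0.035342·11.4186 = 0.0986  (Pfizer)
  w_1 = 0.500387·1.2475 + -0.035342·17.1584 = 0.0178  (JPMorgan)
  w_2 = 0.500387·1.7434 + -0.035342·15.6934 = 0.3177  (Boeing)
  w_3 = 0.500387·3.1735 + -0.035342·28.9209 = 0.5659  (Walmart)
Σw_i=1.0000  μᵀw=0.1170
σ²=wᵀΣw=λ₁·μ_p+λ₂ = 0.500387·0.117 + -0.035342 = 0.023204 ≈ 0.0232


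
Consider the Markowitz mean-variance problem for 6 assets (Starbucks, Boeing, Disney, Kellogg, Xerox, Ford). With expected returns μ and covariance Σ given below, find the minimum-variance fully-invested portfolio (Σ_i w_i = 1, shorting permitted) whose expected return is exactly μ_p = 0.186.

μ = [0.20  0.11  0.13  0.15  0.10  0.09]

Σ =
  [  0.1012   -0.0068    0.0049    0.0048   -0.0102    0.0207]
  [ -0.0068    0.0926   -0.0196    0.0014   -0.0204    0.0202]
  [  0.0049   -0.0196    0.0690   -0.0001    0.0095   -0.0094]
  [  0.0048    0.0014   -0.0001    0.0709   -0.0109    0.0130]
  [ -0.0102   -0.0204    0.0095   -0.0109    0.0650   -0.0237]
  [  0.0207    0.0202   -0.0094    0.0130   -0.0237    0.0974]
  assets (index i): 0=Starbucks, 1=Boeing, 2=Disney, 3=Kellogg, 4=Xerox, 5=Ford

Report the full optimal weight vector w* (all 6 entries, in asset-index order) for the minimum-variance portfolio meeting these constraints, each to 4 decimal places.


u=Σ⁻¹μ = [2.0838  2.2425  2.0646  2.2623  2.8699  0.6117]
v=Σ⁻¹𝟙 = [10.1577  18.4833  16.7823  15.2776  26.6597  10.3424]
a=μᵀu=1.613227  b=𝟙ᵀu=12.134841  c=𝟙ᵀv=97.703085  D=ac−b²=10.362871
λ₁=(c·0.186−b)/D = (97.703085·0.186−12.134841)/10.362871 = 0.582651
λ₂=(a−b·0.186)/D = (1.613227−12.134841·0.186)/10.362871 = -0.062131
w* = 0.582651·u + -0.062131·v:
  w_0 = 0.582651·2.0838 + -0.062131·10.1577 = 0.5830  (Starbucks)
  w_1 = 0.582651·2.2425 + -0.062131·18.4833 = 0.1582  (Boeing)
  w_2 = 0.582651·2.0646 + -0.062131·16.7823 = 0.1602  (Disney)
  w_3 = 0.582651·2.2623 + -0.062131·15.2776 = 0.3689  (Kellogg)
  w_4 = 0.582651·2.8699 + -0.062131·26.6597 = 0.0158  (Xerox)
  w_5 = 0.582651·0.6117 + -0.062131·10.3424 = -0.2862  (Ford)
Σw_i=1.0000  μᵀw=0.1860
σ²=wᵀΣw=λ₁·μ_p+λ₂ = 0.582651·0.186 + -0.062131 = 0.046242 ≈ 0.0462

0.5830  0.1582  0.1602  0.3689  0.0158  -0.2862


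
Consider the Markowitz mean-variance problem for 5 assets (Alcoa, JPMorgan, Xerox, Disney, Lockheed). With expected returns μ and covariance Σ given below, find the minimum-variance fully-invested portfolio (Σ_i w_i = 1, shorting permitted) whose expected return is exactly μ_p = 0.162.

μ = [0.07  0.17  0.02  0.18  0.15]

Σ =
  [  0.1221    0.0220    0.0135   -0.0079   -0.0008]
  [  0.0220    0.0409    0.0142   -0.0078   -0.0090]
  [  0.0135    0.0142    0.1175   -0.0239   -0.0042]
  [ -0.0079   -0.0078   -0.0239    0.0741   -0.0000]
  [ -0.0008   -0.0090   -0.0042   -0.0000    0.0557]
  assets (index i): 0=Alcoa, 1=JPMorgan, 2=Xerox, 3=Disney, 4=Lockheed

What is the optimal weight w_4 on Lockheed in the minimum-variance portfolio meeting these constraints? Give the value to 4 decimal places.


g=Σ⁻¹μ = [-0.2382  5.5693  0.2801  3.0804  3.6106]
h=Σ⁻¹𝟙 = [3.4973  28.1611  9.5905  19.9258  23.2770]
a=μᵀg=2.031762  b=𝟙ᵀg=12.302186  c=𝟙ᵀh=84.451637  D=ac−b²=20.241804
λ₁=(c·0.162−b)/D = (84.451637·0.162−12.302186)/20.241804 = 0.068125
λ₂=(a−b·0.162)/D = (2.031762−12.302186·0.162)/20.241804 = 0.001917
w* = 0.068125·g + 0.001917·h:
  w_0 = 0.068125·-0.2382 + 0.001917·3.4973 = -0.0095  (Alcoa)
  w_1 = 0.068125·5.5693 + 0.001917·28.1611 = 0.4334  (JPMorgan)
  w_2 = 0.068125·0.2801 + 0.001917·9.5905 = 0.0375  (Xerox)
  w_3 = 0.068125·3.0804 + 0.001917·19.9258 = 0.2481  (Disney)
  w_4 = 0.068125·3.6106 + 0.001917·23.2770 = 0.2906  (Lockheed)
Σw_i=1.0000  μᵀw=0.1620
σ²=wᵀΣw=λ₁·μ_p+λ₂ = 0.068125·0.162 + 0.001917 = 0.012953 ≈ 0.0130

0.2906


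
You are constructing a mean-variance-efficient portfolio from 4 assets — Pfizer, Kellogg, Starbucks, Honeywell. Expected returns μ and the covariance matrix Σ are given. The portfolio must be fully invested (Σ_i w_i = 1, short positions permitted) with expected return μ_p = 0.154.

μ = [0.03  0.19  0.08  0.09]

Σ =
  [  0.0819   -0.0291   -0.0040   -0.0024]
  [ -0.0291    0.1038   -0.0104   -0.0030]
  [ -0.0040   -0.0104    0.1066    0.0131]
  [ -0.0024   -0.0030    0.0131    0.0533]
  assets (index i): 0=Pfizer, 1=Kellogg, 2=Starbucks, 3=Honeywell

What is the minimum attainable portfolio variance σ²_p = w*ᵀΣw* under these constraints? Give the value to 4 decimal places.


g=Σ⁻¹μ = [1.2796  2.3196  0.8189  1.6755]
h=Σ⁻¹𝟙 = [19.0506  16.4493  9.4615  18.2200]
a=μᵀg=0.695423  b=𝟙ᵀg=6.093592  c=𝟙ᵀh=63.181330  D=ac−b²=6.805904
λ₁=(c·0.154−b)/D = (63.181330·0.154−6.093592)/6.805904 = 0.534291
λ₂=(a−b·0.154)/D = (0.695423−6.093592·0.154)/6.805904 = -0.035703
w* = 0.534291·g + -0.035703·h:
  w_0 = 0.534291·1.2796 + -0.035703·19.0506 = 0.0035  (Pfizer)
  w_1 = 0.534291·2.3196 + -0.035703·16.4493 = 0.6521  (Kellogg)
  w_2 = 0.534291·0.8189 + -0.035703·9.4615 = 0.0997  (Starbucks)
  w_3 = 0.534291·1.6755 + -0.035703·18.2200 = 0.2447  (Honeywell)
Σw_i=1.0000  μᵀw=0.1540
σ²=wᵀΣw=λ₁·μ_p+λ₂ = 0.534291·0.154 + -0.035703 = 0.046578 ≈ 0.0466

0.0466


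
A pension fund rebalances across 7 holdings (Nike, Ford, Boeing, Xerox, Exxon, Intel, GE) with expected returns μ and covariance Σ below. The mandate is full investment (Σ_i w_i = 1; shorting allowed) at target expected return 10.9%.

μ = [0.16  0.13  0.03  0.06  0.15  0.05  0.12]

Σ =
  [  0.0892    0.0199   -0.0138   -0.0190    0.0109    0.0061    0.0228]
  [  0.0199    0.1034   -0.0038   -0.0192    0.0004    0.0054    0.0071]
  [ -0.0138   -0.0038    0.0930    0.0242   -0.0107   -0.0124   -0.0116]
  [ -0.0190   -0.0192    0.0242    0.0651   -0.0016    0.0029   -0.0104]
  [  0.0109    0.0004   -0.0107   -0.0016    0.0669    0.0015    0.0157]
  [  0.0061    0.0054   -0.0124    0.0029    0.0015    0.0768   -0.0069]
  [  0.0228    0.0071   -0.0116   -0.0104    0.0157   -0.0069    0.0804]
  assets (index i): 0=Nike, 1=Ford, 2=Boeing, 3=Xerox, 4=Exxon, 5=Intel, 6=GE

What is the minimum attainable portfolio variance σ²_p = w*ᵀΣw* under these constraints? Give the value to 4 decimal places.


x=Σ⁻¹μ = [1.4577  1.2076  0.5596  1.6693  1.8934  0.5256  0.9445]
y=Σ⁻¹𝟙 = [9.2205  10.1130  12.6410  17.9153  12.7676  13.7489  11.7580]
a=μᵀx=0.930799  b=𝟙ᵀx=8.257668  c=𝟙ᵀy=88.164368  D=ac−b²=13.874217
λ₁=(c·0.109−b)/D = (88.164368·0.109−8.257668)/13.874217 = 0.097465
λ₂=(a−b·0.109)/D = (0.930799−8.257668·0.109)/13.874217 = 0.002214
w* = 0.097465·x + 0.002214·y:
  w_0 = 0.097465·1.4577 + 0.002214·9.2205 = 0.1625  (Nike)
  w_1 = 0.097465·1.2076 + 0.002214·10.1130 = 0.1401  (Ford)
  w_2 = 0.097465·0.5596 + 0.002214·12.6410 = 0.0825  (Boeing)
  w_3 = 0.097465·1.6693 + 0.002214·17.9153 = 0.2024  (Xerox)
  w_4 = 0.097465·1.8934 + 0.002214·12.7676 = 0.2128  (Exxon)
  w_5 = 0.097465·0.5256 + 0.002214·13.7489 = 0.0817  (Intel)
  w_6 = 0.097465·0.9445 + 0.002214·11.7580 = 0.1181  (GE)
Σw_i=1.0000  μᵀw=0.1090
σ²=wᵀΣw=λ₁·μ_p+λ₂ = 0.097465·0.109 + 0.002214 = 0.012837 ≈ 0.0128

0.0128


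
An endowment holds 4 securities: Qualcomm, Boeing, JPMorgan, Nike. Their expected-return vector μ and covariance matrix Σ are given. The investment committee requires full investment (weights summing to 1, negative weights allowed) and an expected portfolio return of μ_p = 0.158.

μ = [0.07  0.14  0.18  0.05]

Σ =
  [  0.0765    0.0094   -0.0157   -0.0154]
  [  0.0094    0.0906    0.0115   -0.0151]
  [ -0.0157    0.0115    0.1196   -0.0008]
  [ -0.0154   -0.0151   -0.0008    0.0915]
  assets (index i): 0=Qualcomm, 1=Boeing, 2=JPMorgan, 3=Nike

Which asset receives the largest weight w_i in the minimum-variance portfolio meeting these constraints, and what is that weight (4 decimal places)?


JPMorgan (0.5389)

g=Σ⁻¹μ = [1.2633  1.3850  1.5444  1.0011]
h=Σ⁻¹𝟙 = [16.8872  10.6622  9.6572  15.6152]
a=μᵀg=0.610380  b=𝟙ᵀg=5.193864  c=𝟙ᵀh=52.821709  D=ac−b²=5.265080
λ₁=(c·0.158−b)/D = (52.821709·0.158−5.193864)/5.265080 = 0.598655
λ₂=(a−b·0.158)/D = (0.610380−5.193864·0.158)/5.265080 = -0.039933
w* = 0.598655·g + -0.039933·h:
  w_0 = 0.598655·1.2633 + -0.039933·16.8872 = 0.0819  (Qualcomm)
  w_1 = 0.598655·1.3850 + -0.039933·10.6622 = 0.4034  (Boeing)
  w_2 = 0.598655·1.5444 + -0.039933·9.6572 = 0.5389  (JPMorgan)
  w_3 = 0.598655·1.0011 + -0.039933·15.6152 = -0.0242  (Nike)
Σw_i=1.0000  μᵀw=0.1580
σ²=wᵀΣw=λ₁·μ_p+λ₂ = 0.598655·0.158 + -0.039933 = 0.054654 ≈ 0.0547


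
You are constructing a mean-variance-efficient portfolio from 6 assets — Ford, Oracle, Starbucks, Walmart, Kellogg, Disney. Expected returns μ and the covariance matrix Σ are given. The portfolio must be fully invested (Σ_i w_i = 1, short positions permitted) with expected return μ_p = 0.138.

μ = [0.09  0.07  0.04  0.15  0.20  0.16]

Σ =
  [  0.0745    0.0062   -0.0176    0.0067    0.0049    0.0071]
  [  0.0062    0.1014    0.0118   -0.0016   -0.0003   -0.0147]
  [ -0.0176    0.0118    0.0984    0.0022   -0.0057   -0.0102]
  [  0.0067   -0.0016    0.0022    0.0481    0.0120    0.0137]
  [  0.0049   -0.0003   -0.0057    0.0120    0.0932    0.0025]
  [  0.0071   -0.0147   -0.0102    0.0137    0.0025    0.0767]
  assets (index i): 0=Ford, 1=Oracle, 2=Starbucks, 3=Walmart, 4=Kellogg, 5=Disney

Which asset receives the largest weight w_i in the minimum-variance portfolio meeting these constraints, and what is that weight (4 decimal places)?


Walmart (0.2450)

x=Σ⁻¹μ = [0.8240  0.8634  0.7035  2.0147  1.8394  1.8490]
y=Σ⁻¹𝟙 = [12.6808  9.6842  12.8256  12.8897  8.8746  12.8340]
a=μᵀx=1.128665  b=𝟙ᵀx=8.094022  c=𝟙ᵀy=69.789067  D=ac−b²=13.255295
λ₁=(c·0.138−b)/D = (69.789067·0.138−8.094022)/13.255295 = 0.115944
λ₂=(a−b·0.138)/D = (1.128665−8.094022·0.138)/13.255295 = 0.000882
w* = 0.115944·x + 0.000882·y:
  w_0 = 0.115944·0.8240 + 0.000882·12.6808 = 0.1067  (Ford)
  w_1 = 0.115944·0.8634 + 0.000882·9.6842 = 0.1086  (Oracle)
  w_2 = 0.115944·0.7035 + 0.000882·12.8256 = 0.0929  (Starbucks)
  w_3 = 0.115944·2.0147 + 0.000882·12.8897 = 0.2450  (Walmart)
  w_4 = 0.115944·1.8394 + 0.000882·8.8746 = 0.2211  (Kellogg)
  w_5 = 0.115944·1.8490 + 0.000882·12.8340 = 0.2257  (Disney)
Σw_i=1.0000  μᵀw=0.1380
σ²=wᵀΣw=λ₁·μ_p+λ₂ = 0.115944·0.138 + 0.000882 = 0.016882 ≈ 0.0169


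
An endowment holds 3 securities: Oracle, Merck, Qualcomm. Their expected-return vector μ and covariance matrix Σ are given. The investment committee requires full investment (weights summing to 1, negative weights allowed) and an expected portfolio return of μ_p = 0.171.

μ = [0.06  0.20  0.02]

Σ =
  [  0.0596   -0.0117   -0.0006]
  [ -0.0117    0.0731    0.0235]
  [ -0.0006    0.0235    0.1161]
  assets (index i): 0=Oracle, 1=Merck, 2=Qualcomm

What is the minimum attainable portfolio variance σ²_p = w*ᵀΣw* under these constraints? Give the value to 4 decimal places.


0.0409

p=Σ⁻¹μ = [1.6188  3.1414  -0.4552]
q=Σ⁻¹𝟙 = [19.7846  15.0222  5.6748]
a=μᵀp=0.716309  b=𝟙ᵀp=4.305011  c=𝟙ᵀq=40.481664  D=ac−b²=10.464264
λ₁=(c·0.171−b)/D = (40.481664·0.171−4.305011)/10.464264 = 0.250123
λ₂=(a−b·0.171)/D = (0.716309−4.305011·0.171)/10.464264 = -0.001897
w* = 0.250123·p + -0.001897·q:
  w_0 = 0.250123·1.6188 + -0.001897·19.7846 = 0.3674  (Oracle)
  w_1 = 0.250123·3.1414 + -0.001897·15.0222 = 0.7572  (Merck)
  w_2 = 0.250123·-0.4552 + -0.001897·5.6748 = -0.1246  (Qualcomm)
Σw_i=1.0000  μᵀw=0.1710
σ²=wᵀΣw=λ₁·μ_p+λ₂ = 0.250123·0.171 + -0.001897 = 0.040874 ≈ 0.0409


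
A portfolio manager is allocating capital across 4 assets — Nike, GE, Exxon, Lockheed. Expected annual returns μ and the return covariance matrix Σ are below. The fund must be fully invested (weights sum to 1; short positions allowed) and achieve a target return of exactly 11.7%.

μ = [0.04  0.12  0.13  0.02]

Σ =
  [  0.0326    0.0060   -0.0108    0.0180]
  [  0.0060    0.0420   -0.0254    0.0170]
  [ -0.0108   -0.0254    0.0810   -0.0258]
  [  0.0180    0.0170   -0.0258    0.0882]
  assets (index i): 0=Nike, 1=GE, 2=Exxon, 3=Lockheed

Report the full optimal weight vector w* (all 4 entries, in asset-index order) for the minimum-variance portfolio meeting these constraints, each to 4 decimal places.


u=Σ⁻¹μ = [1.4585  4.6146  3.2427  -0.0118]
v=Σ⁻¹𝟙 = [30.1373  34.4049  29.4353  7.1664]
a=μᵀu=1.033408  b=𝟙ᵀu=9.303993  c=𝟙ᵀv=101.143888  D=ac−b²=17.958633
λ₁=(c·0.117−b)/D = (101.143888·0.117−9.303993)/17.958633 = 0.140870
λ₂=(a−b·0.117)/D = (1.033408−9.303993·0.117)/17.958633 = -0.003071
w* = 0.140870·u + -0.003071·v:
  w_0 = 0.140870·1.4585 + -0.003071·30.1373 = 0.1129  (Nike)
  w_1 = 0.140870·4.6146 + -0.003071·34.4049 = 0.5444  (GE)
  w_2 = 0.140870·3.2427 + -0.003071·29.4353 = 0.3664  (Exxon)
  w_3 = 0.140870·-0.0118 + -0.003071·7.1664 = -0.0237  (Lockheed)
Σw_i=1.0000  μᵀw=0.1170
σ²=wᵀΣw=λ₁·μ_p+λ₂ = 0.140870·0.117 + -0.003071 = 0.013410 ≈ 0.0134

0.1129  0.5444  0.3664  -0.0237
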